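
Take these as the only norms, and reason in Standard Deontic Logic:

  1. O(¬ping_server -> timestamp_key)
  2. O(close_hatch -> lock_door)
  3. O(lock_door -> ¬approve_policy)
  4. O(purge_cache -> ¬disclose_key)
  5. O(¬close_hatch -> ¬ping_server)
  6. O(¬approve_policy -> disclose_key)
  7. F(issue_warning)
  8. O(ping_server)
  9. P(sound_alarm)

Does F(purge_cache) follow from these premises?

Yes

Premise 8 states O(ping_server) outright.
The contrapositive of premise 5 (O(¬close_hatch -> ¬ping_server)) is O(ping_server -> close_hatch), and O(ping_server) is already established, so O(close_hatch).
With premise 2, O(close_hatch -> lock_door), the K-axiom yields O(lock_door).
From O(lock_door) and premise 3, O(lock_door -> ¬approve_policy), we obtain O(¬approve_policy).
With premise 6, O(¬approve_policy -> disclose_key), the K-axiom yields O(disclose_key).
Premise 4 is O(purge_cache -> ¬disclose_key); contrapositively O(disclose_key -> ¬purge_cache). Since O(disclose_key) holds, K gives O(¬purge_cache).
Premises 1, 7, 9 do not contribute to this derivation.
So O(¬purge_cache) holds, i.e. F(purge_cache). The claim follows.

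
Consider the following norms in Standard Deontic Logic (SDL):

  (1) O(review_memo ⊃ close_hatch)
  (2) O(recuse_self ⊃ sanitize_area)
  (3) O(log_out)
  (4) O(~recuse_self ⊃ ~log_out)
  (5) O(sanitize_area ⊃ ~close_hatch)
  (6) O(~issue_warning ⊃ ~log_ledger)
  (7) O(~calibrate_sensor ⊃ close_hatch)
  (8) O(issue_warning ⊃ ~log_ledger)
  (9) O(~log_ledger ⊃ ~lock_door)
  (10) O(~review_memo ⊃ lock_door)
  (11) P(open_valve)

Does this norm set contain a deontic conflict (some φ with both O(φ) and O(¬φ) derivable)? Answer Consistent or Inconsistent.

Premises 6 and 8 are O(~issue_warning ⊃ ~log_ledger) and O(issue_warning ⊃ ~log_ledger); every ideal world satisfies ~issue_warning or issue_warning, so in either case ~log_ledger holds — hence O(~log_ledger).
With premise 9, O(~log_ledger ⊃ ~lock_door), the K-axiom yields O(~lock_door).
Premise 10 is O(~review_memo ⊃ lock_door); contrapositively O(~lock_door ⊃ review_memo). Since O(~lock_door) holds, K gives O(review_memo).
Applying K to premise 1 (O(review_memo ⊃ close_hatch)) and O(review_memo) yields O(close_hatch).
Premise 5 is O(sanitize_area ⊃ ~close_hatch); contrapositively O(close_hatch ⊃ ~sanitize_area). Since O(close_hatch) holds, K gives O(~sanitize_area).
Premise 2, O(recuse_self ⊃ sanitize_area), contraposes to O(~sanitize_area ⊃ ~recuse_self); with O(~sanitize_area) we get O(~recuse_self).
From O(~recuse_self) and premise 4, O(~recuse_self ⊃ ~log_out), we obtain O(~log_out).
However, premise 3 gives O(log_out).
We now have both O(~log_out) and O(log_out) — log_out is simultaneously obligatory and forbidden, violating the D-axiom.

Inconsistent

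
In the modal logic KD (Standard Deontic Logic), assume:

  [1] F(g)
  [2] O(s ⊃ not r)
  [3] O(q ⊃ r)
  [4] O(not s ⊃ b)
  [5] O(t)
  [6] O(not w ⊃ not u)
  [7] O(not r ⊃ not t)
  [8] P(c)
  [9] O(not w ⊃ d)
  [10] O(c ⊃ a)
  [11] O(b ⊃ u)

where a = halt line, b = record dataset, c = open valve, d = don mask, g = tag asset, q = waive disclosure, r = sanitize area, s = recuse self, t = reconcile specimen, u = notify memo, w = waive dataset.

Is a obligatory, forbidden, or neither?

Neither

Premise 10 is O(c ⊃ a), but O(c) is not derivable from the premises (the permission P(c) asserts only not O(not c), not O(c)), so it does not yield O(a).
No premise or chain of K-axiom applications forces O(a), and none forces O(not a). So a is neither obligatory nor forbidden under these norms.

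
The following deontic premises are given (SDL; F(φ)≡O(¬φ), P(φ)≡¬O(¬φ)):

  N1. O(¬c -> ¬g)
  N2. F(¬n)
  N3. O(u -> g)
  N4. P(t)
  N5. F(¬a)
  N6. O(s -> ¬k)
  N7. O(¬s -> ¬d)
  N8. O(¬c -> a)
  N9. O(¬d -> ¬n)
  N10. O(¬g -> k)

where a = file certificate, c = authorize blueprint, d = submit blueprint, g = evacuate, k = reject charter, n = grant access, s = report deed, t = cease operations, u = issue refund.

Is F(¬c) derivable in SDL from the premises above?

Yes

F(¬n) at premise 2 means O(n).
Premise 9, O(¬d -> ¬n), contraposes to O(n -> d); with O(n) we get O(d).
Premise 7 is O(¬s -> ¬d); contrapositively O(d -> s). Since O(d) holds, K gives O(s).
From O(s) and premise 6, O(s -> ¬k), we obtain O(¬k).
Premise 10, O(¬g -> k), contraposes to O(¬k -> g); with O(¬k) we get O(g).
Premise 1 is O(¬c -> ¬g); contrapositively O(g -> c). Since O(g) holds, K gives O(c).
Premises 3, 4, 5, 8 do not contribute to this derivation.
So O(c) holds, i.e. F(¬c). The claim follows.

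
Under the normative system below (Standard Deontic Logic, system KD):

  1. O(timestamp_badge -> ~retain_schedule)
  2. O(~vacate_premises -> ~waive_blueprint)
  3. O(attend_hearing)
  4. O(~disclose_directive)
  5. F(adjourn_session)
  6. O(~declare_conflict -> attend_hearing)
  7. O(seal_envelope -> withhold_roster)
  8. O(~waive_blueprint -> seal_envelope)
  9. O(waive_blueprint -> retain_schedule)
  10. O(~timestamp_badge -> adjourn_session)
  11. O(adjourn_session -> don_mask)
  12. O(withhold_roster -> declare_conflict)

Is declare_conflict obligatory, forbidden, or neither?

Obligatory

F(adjourn_session) at premise 5 means O(~adjourn_session).
The contrapositive of premise 10 (O(~timestamp_badge -> adjourn_session)) is O(~adjourn_session -> timestamp_badge), and O(~adjourn_session) is already established, so O(timestamp_badge).
With premise 1, O(timestamp_badge -> ~retain_schedule), the K-axiom yields O(~retain_schedule).
Premise 9 is O(waive_blueprint -> retain_schedule); contrapositively O(~retain_schedule -> ~waive_blueprint). Since O(~retain_schedule) holds, K gives O(~waive_blueprint).
Applying K to premise 8 (O(~waive_blueprint -> seal_envelope)) and O(~waive_blueprint) yields O(seal_envelope).
From O(seal_envelope) and premise 7, O(seal_envelope -> withhold_roster), we obtain O(withhold_roster).
Premise 12 is O(withhold_roster -> declare_conflict); since O(withhold_roster), deontic closure gives O(declare_conflict).
Premises 2, 3, 4, 6, 11 do not contribute to this derivation.
Hence declare_conflict is obligatory.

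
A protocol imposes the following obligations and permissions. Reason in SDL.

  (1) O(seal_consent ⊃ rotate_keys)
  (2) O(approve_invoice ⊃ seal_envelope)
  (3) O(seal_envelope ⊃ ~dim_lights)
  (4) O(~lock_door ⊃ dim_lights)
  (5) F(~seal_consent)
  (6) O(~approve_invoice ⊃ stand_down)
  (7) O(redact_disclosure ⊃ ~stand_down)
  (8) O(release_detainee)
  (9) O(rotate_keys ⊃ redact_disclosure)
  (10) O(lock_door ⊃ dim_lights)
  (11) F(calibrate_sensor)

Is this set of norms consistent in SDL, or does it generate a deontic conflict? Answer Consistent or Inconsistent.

Inconsistent

By case analysis on ~lock_door: premise 4 gives O(~lock_door ⊃ dim_lights) and premise 10 gives O(lock_door ⊃ dim_lights), so O(dim_lights) either way.
Premise 3 is O(seal_envelope ⊃ ~dim_lights); contrapositively O(dim_lights ⊃ ~seal_envelope). Since O(dim_lights) holds, K gives O(~seal_envelope).
Premise 2, O(approve_invoice ⊃ seal_envelope), contraposes to O(~seal_envelope ⊃ ~approve_invoice); with O(~seal_envelope) we get O(~approve_invoice).
Premise 6 is O(~approve_invoice ⊃ stand_down); since O(~approve_invoice), deontic closure gives O(stand_down).
Premise 7 is O(redact_disclosure ⊃ ~stand_down); contrapositively O(stand_down ⊃ ~redact_disclosure). Since O(stand_down) holds, K gives O(~redact_disclosure).
Premise 9 is O(rotate_keys ⊃ redact_disclosure); contrapositively O(~redact_disclosure ⊃ ~rotate_keys). Since O(~redact_disclosure) holds, K gives O(~rotate_keys).
Premise 1 is O(seal_consent ⊃ rotate_keys); contrapositively O(~rotate_keys ⊃ ~seal_consent). Since O(~rotate_keys) holds, K gives O(~seal_consent).
However, F(~seal_consent) at premise 5 amounts to O(seal_consent).
We now have both O(~seal_consent) and O(seal_consent) — seal_consent is simultaneously obligatory and forbidden, violating the D-axiom.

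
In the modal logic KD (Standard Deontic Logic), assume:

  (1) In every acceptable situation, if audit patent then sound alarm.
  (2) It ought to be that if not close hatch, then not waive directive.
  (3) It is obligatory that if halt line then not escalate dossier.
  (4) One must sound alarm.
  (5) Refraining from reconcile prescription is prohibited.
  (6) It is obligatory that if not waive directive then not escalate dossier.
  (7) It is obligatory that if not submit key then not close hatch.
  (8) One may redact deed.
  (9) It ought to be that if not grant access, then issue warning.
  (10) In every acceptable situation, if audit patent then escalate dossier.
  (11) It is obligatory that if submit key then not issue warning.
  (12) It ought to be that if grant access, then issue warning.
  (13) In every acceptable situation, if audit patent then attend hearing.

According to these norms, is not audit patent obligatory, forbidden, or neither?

By case analysis on grant_access: premise 12 gives O(grant_access → issue_warning) and premise 9 gives O(¬grant_access → issue_warning), so O(issue_warning) either way.
Premise 11, O(submit_key → ¬issue_warning), contraposes to O(issue_warning → ¬submit_key); with O(issue_warning) we get O(¬submit_key).
Premise 7 is O(¬submit_key → ¬close_hatch); since O(¬submit_key), deontic closure gives O(¬close_hatch).
With premise 2, O(¬close_hatch → ¬waive_directive), the K-axiom yields O(¬waive_directive).
Applying K to premise 6 (O(¬waive_directive → ¬escalate_dossier)) and O(¬waive_directive) yields O(¬escalate_dossier).
Premise 10, O(audit_patent → escalate_dossier), contraposes to O(¬escalate_dossier → ¬audit_patent); with O(¬escalate_dossier) we get O(¬audit_patent).
Premises 1, 3, 4, 5, 8, 13 do not contribute to this derivation.
Hence ¬audit_patent is obligatory.

Obligatory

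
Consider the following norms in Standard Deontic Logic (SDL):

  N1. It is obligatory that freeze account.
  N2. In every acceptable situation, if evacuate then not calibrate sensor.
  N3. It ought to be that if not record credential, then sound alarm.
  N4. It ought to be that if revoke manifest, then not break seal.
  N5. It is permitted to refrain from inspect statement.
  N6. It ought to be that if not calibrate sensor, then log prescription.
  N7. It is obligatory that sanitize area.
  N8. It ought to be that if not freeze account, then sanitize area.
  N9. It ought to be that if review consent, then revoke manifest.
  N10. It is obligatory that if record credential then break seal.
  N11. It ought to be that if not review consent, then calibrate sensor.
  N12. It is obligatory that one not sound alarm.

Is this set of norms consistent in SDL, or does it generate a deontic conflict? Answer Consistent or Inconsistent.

Consistent

Premise 8 is O(¬freeze_account → sanitize_area); even if O(sanitize_area) held, inferring O(¬freeze_account) would be affirming the consequent — invalid.
So O(¬freeze_account) is not derivable, and the apparent clash with O(freeze_account) does not arise.
A world satisfying every obligation exists (e.g. break_seal=true, calibrate_sensor=true, evacuate=false, freeze_account=true, inspect_statement=false, log_prescription=false, record_credential=true, review_consent=false, revoke_manifest=false, sanitize_area=true, sound_alarm=false); no atom is both obligatory and forbidden, so the set is consistent.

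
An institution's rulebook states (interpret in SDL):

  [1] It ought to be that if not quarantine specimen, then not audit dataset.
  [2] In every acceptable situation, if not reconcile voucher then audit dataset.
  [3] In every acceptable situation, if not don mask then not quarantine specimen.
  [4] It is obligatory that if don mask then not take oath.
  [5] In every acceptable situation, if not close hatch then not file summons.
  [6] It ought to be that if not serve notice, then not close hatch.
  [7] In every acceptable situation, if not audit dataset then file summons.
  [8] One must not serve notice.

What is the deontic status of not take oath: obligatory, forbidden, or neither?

Obligatory

F(serve_notice) at premise 8 means O(¬serve_notice).
Applying K to premise 6 (O(¬serve_notice → ¬close_hatch)) and O(¬serve_notice) yields O(¬close_hatch).
Applying K to premise 5 (O(¬close_hatch → ¬file_summons)) and O(¬close_hatch) yields O(¬file_summons).
The contrapositive of premise 7 (O(¬audit_dataset → file_summons)) is O(¬file_summons → audit_dataset), and O(¬file_summons) is already established, so O(audit_dataset).
Premise 1 is O(¬quarantine_specimen → ¬audit_dataset); contrapositively O(audit_dataset → quarantine_specimen). Since O(audit_dataset) holds, K gives O(quarantine_specimen).
Premise 3 is O(¬don_mask → ¬quarantine_specimen); contrapositively O(quarantine_specimen → don_mask). Since O(quarantine_specimen) holds, K gives O(don_mask).
Applying K to premise 4 (O(don_mask → ¬take_oath)) and O(don_mask) yields O(¬take_oath).
Premise 2 does not contribute to this derivation.
Hence ¬take_oath is obligatory.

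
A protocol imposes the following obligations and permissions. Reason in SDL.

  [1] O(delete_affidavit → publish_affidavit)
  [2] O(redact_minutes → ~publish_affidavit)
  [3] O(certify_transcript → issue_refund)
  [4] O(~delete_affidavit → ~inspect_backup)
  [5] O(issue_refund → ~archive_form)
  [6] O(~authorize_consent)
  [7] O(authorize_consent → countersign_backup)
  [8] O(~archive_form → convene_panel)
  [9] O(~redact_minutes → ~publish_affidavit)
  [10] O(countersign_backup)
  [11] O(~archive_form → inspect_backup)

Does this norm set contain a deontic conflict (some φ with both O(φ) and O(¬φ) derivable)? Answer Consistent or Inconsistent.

Premise 7 is O(authorize_consent → countersign_backup); even if O(countersign_backup) held, inferring O(authorize_consent) would be affirming the consequent — invalid.
So O(authorize_consent) is not derivable, and the apparent clash with O(~authorize_consent) does not arise.
A world satisfying every obligation exists (e.g. archive_form=true, authorize_consent=false, certify_transcript=false, convene_panel=false, countersign_backup=true, delete_affidavit=false, inspect_backup=false, issue_refund=false, publish_affidavit=false, redact_minutes=false); no atom is both obligatory and forbidden, so the set is consistent.

Consistent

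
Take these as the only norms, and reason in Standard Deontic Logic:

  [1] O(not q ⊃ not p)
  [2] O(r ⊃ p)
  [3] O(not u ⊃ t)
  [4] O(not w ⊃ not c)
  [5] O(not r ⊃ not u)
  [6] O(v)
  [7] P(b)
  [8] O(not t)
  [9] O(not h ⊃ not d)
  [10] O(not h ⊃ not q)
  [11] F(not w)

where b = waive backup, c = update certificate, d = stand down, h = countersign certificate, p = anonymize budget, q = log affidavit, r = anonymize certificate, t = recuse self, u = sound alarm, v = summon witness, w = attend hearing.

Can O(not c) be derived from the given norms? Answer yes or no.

Premise 4 is O(not w ⊃ not c), but O(not w) is not derivable from the premises, so it does not yield O(not c).
No other premise forces O(not c). An ideal world satisfying every premise can still have not c false, so O(not c) is not derivable.

No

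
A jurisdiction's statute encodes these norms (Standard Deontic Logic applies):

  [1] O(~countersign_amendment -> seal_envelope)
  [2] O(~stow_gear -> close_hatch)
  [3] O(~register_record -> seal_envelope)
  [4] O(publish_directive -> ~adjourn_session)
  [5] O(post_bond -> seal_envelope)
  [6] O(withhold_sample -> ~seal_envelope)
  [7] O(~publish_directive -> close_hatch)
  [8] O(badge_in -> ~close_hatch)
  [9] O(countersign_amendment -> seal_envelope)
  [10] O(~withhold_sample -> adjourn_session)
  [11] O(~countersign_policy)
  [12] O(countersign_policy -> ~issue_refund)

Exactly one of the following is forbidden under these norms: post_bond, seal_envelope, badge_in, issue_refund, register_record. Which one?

Premises 9 and 1 are O(countersign_amendment -> seal_envelope) and O(~countersign_amendment -> seal_envelope); every ideal world satisfies countersign_amendment or ~countersign_amendment, so in either case seal_envelope holds — hence O(seal_envelope).
Premise 6 is O(withhold_sample -> ~seal_envelope); contrapositively O(seal_envelope -> ~withhold_sample). Since O(seal_envelope) holds, K gives O(~withhold_sample).
From O(~withhold_sample) and premise 10, O(~withhold_sample -> adjourn_session), we obtain O(adjourn_session).
The contrapositive of premise 4 (O(publish_directive -> ~adjourn_session)) is O(adjourn_session -> ~publish_directive), and O(adjourn_session) is already established, so O(~publish_directive).
From O(~publish_directive) and premise 7, O(~publish_directive -> close_hatch), we obtain O(close_hatch).
Premise 8 is O(badge_in -> ~close_hatch); contrapositively O(close_hatch -> ~badge_in). Since O(close_hatch) holds, K gives O(~badge_in).
So O(~badge_in) holds, i.e. badge_in is forbidden. None of the other listed options is forbidden under the premises.

badge_in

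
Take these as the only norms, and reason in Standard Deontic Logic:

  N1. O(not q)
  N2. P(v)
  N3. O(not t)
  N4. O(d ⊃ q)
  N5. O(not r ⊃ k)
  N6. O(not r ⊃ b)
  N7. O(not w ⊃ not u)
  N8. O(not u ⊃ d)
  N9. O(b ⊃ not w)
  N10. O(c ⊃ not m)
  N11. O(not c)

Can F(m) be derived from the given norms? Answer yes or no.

No

Premise 10 is O(c ⊃ not m), but O(c) is not derivable from the premises, so it does not yield O(not m).
No other premise forces O(not m). An ideal world satisfying every premise can still have m true, so F(m) is not derivable.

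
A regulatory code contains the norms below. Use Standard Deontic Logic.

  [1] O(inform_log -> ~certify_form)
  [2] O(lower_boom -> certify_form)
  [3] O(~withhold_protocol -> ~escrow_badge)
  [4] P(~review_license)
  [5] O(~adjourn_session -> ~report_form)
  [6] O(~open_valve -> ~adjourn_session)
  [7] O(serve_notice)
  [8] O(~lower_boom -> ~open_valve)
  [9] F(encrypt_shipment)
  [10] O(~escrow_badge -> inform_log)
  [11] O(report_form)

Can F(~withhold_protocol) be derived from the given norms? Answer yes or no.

Yes

Premise 11 states O(report_form) outright.
Premise 5, O(~adjourn_session -> ~report_form), contraposes to O(report_form -> adjourn_session); with O(report_form) we get O(adjourn_session).
The contrapositive of premise 6 (O(~open_valve -> ~adjourn_session)) is O(adjourn_session -> open_valve), and O(adjourn_session) is already established, so O(open_valve).
The contrapositive of premise 8 (O(~lower_boom -> ~open_valve)) is O(open_valve -> lower_boom), and O(open_valve) is already established, so O(lower_boom).
Applying K to premise 2 (O(lower_boom -> certify_form)) and O(lower_boom) yields O(certify_form).
The contrapositive of premise 1 (O(inform_log -> ~certify_form)) is O(certify_form -> ~inform_log), and O(certify_form) is already established, so O(~inform_log).
Premise 10, O(~escrow_badge -> inform_log), contraposes to O(~inform_log -> escrow_badge); with O(~inform_log) we get O(escrow_badge).
The contrapositive of premise 3 (O(~withhold_protocol -> ~escrow_badge)) is O(escrow_badge -> withhold_protocol), and O(escrow_badge) is already established, so O(withhold_protocol).
Premises 4, 7, 9 do not contribute to this derivation.
So O(withhold_protocol) holds, i.e. F(~withhold_protocol). The claim follows.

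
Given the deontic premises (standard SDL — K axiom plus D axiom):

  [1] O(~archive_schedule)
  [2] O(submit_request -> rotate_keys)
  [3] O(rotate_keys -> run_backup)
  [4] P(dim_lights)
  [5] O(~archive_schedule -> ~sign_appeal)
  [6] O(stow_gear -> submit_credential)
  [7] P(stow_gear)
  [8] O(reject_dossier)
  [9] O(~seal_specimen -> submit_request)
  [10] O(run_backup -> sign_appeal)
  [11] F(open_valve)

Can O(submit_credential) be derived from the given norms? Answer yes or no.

Premise 6 is O(stow_gear -> submit_credential), but O(stow_gear) is not derivable from the premises (the permission P(stow_gear) asserts only ~O(~stow_gear), not O(stow_gear)), so it does not yield O(submit_credential).
No other premise forces O(submit_credential). An ideal world satisfying every premise can still have submit_credential false, so O(submit_credential) is not derivable.

No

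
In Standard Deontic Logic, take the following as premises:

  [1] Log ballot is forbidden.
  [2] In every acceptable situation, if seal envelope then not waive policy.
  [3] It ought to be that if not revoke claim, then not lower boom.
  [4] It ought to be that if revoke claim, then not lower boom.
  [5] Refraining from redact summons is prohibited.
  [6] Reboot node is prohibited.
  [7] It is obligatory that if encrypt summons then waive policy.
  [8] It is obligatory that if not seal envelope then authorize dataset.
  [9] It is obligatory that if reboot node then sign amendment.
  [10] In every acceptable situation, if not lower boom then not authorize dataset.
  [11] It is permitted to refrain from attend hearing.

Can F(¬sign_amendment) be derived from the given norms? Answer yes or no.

No

Premise 9 is O(reboot_node → sign_amendment), but O(reboot_node) is not derivable from the premises, so it does not yield O(sign_amendment).
No other premise forces O(sign_amendment). An ideal world satisfying every premise can still have ¬sign_amendment true, so F(¬sign_amendment) is not derivable.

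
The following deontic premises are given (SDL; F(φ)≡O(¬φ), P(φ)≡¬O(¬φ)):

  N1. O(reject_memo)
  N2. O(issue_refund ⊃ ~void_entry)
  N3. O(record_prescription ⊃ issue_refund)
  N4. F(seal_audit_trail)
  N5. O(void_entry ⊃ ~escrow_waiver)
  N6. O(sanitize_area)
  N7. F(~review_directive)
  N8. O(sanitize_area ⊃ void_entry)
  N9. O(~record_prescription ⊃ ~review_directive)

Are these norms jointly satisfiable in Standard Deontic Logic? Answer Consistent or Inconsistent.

Premise 7, F(~review_directive), is equivalent to O(review_directive).
Premise 9 is O(~record_prescription ⊃ ~review_directive); contrapositively O(review_directive ⊃ record_prescription). Since O(review_directive) holds, K gives O(record_prescription).
With premise 3, O(record_prescription ⊃ issue_refund), the K-axiom yields O(issue_refund).
Applying K to premise 2 (O(issue_refund ⊃ ~void_entry)) and O(issue_refund) yields O(~void_entry).
Premise 8 is O(sanitize_area ⊃ void_entry); contrapositively O(~void_entry ⊃ ~sanitize_area). Since O(~void_entry) holds, K gives O(~sanitize_area).
But premise 6 directly asserts O(sanitize_area).
We now have both O(~sanitize_area) and O(sanitize_area) — sanitize_area is simultaneously obligatory and forbidden, violating the D-axiom.

Inconsistent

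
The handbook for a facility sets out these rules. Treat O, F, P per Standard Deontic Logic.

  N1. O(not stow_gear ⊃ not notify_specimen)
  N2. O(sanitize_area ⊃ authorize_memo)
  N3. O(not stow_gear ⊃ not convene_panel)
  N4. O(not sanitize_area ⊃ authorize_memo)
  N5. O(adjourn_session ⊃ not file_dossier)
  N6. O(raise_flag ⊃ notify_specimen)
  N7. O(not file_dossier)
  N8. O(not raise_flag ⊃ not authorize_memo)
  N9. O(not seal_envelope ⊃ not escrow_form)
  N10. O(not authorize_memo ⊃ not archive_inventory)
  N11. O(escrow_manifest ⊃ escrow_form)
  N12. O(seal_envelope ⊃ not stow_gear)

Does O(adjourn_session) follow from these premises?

Premise 5 is O(adjourn_session ⊃ not file_dossier); even if O(not file_dossier) held, inferring O(adjourn_session) would be affirming the consequent — invalid.
No other premise forces O(adjourn_session). An ideal world satisfying every premise can still have adjourn_session false, so O(adjourn_session) is not derivable.

No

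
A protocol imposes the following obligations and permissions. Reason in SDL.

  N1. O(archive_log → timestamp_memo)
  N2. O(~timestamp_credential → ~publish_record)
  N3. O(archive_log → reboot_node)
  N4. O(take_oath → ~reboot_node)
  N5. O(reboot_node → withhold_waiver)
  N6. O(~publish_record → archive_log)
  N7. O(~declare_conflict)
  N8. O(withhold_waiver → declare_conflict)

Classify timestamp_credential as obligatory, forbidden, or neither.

From premise 7 we have O(~declare_conflict).
Premise 8 is O(withhold_waiver → declare_conflict); contrapositively O(~declare_conflict → ~withhold_waiver). Since O(~declare_conflict) holds, K gives O(~withhold_waiver).
Premise 5 is O(reboot_node → withhold_waiver); contrapositively O(~withhold_waiver → ~reboot_node). Since O(~withhold_waiver) holds, K gives O(~reboot_node).
The contrapositive of premise 3 (O(archive_log → reboot_node)) is O(~reboot_node → ~archive_log), and O(~reboot_node) is already established, so O(~archive_log).
Premise 6 is O(~publish_record → archive_log); contrapositively O(~archive_log → publish_record). Since O(~archive_log) holds, K gives O(publish_record).
Premise 2, O(~timestamp_credential → ~publish_record), contraposes to O(publish_record → timestamp_credential); with O(publish_record) we get O(timestamp_credential).
Premises 1, 4 do not contribute to this derivation.
Hence timestamp_credential is obligatory.

Obligatory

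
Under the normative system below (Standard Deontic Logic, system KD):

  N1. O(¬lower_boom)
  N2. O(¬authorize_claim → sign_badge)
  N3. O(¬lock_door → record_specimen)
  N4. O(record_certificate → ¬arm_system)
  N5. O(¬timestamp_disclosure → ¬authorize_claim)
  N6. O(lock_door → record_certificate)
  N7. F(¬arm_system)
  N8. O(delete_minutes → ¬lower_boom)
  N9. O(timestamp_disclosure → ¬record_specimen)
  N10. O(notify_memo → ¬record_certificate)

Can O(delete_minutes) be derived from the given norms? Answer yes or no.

No

Premise 8 is O(delete_minutes → ¬lower_boom); even if O(¬lower_boom) held, inferring O(delete_minutes) would be affirming the consequent — invalid.
No other premise forces O(delete_minutes). An ideal world satisfying every premise can still have delete_minutes false, so O(delete_minutes) is not derivable.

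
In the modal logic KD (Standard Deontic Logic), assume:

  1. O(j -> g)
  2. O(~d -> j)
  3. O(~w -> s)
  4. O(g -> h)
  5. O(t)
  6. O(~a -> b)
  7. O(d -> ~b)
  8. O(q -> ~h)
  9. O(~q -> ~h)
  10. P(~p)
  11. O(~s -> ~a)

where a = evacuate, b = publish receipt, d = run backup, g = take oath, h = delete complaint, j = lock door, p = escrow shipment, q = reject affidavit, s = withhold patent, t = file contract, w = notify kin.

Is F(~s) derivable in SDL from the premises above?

Yes

Premises 8 and 9 are O(q -> ~h) and O(~q -> ~h); every ideal world satisfies q or ~q, so in either case ~h holds — hence O(~h).
The contrapositive of premise 4 (O(g -> h)) is O(~h -> ~g), and O(~h) is already established, so O(~g).
Premise 1, O(j -> g), contraposes to O(~g -> ~j); with O(~g) we get O(~j).
Premise 2, O(~d -> j), contraposes to O(~j -> d); with O(~j) we get O(d).
Applying K to premise 7 (O(d -> ~b)) and O(d) yields O(~b).
Premise 6 is O(~a -> b); contrapositively O(~b -> a). Since O(~b) holds, K gives O(a).
Premise 11 is O(~s -> ~a); contrapositively O(a -> s). Since O(a) holds, K gives O(s).
Premises 3, 5, 10 do not contribute to this derivation.
So O(s) holds, i.e. F(~s). The claim follows.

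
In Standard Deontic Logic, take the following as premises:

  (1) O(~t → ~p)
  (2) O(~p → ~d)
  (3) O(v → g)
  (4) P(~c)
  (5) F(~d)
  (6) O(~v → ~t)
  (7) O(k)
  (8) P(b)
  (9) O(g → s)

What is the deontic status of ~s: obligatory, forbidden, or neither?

Forbidden

Premise 5 is F(~d), i.e. O(d).
The contrapositive of premise 2 (O(~p → ~d)) is O(d → p), and O(d) is already established, so O(p).
Premise 1, O(~t → ~p), contraposes to O(p → t); with O(p) we get O(t).
The contrapositive of premise 6 (O(~v → ~t)) is O(t → v), and O(t) is already established, so O(v).
With premise 3, O(v → g), the K-axiom yields O(g).
Premise 9 is O(g → s); since O(g), deontic closure gives O(s).
Premises 4, 7, 8 do not contribute to this derivation.
Thus O(s), which is F(~s): ~s is forbidden.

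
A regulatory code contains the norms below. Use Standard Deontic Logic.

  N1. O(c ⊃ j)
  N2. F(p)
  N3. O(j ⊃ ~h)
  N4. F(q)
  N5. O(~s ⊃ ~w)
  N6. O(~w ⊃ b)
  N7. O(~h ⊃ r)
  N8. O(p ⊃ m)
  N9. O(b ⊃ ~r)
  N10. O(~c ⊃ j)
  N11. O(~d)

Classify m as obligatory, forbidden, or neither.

Premise 8 is O(p ⊃ m), but O(p) is not derivable from the premises, so it does not yield O(m).
No premise or chain of K-axiom applications forces O(m), and none forces O(~m). So m is neither obligatory nor forbidden under these norms.

Neither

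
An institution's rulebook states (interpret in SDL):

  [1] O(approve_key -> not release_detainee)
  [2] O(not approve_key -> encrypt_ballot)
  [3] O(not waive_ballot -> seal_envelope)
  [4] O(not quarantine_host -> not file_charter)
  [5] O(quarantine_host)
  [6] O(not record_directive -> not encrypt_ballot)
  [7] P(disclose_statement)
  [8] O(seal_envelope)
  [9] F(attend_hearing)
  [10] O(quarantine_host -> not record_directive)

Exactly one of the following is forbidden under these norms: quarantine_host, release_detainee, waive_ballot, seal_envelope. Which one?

From premise 5 we have O(quarantine_host).
Premise 10 is O(quarantine_host -> not record_directive); since O(quarantine_host), deontic closure gives O(not record_directive).
Applying K to premise 6 (O(not record_directive -> not encrypt_ballot)) and O(not record_directive) yields O(not encrypt_ballot).
Premise 2 is O(not approve_key -> encrypt_ballot); contrapositively O(not encrypt_ballot -> approve_key). Since O(not encrypt_ballot) holds, K gives O(approve_key).
With premise 1, O(approve_key -> not release_detainee), the K-axiom yields O(not release_detainee).
So O(not release_detainee) holds, i.e. release_detainee is forbidden. None of the other listed options is forbidden under the premises.

release_detainee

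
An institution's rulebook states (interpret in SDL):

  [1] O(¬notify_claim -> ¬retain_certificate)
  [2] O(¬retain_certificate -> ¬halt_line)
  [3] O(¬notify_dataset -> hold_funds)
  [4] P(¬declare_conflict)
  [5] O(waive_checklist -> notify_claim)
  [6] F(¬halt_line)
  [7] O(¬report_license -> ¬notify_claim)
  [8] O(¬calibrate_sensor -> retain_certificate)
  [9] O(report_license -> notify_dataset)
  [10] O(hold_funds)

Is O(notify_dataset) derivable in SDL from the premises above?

Premise 6 is F(¬halt_line), i.e. O(halt_line).
Premise 2 is O(¬retain_certificate -> ¬halt_line); contrapositively O(halt_line -> retain_certificate). Since O(halt_line) holds, K gives O(retain_certificate).
Premise 1 is O(¬notify_claim -> ¬retain_certificate); contrapositively O(retain_certificate -> notify_claim). Since O(retain_certificate) holds, K gives O(notify_claim).
Premise 7 is O(¬report_license -> ¬notify_claim); contrapositively O(notify_claim -> report_license). Since O(notify_claim) holds, K gives O(report_license).
Applying K to premise 9 (O(report_license -> notify_dataset)) and O(report_license) yields O(notify_dataset).
Premises 3, 4, 5, 8, 10 do not contribute to this derivation.
So O(notify_dataset) follows.

Yes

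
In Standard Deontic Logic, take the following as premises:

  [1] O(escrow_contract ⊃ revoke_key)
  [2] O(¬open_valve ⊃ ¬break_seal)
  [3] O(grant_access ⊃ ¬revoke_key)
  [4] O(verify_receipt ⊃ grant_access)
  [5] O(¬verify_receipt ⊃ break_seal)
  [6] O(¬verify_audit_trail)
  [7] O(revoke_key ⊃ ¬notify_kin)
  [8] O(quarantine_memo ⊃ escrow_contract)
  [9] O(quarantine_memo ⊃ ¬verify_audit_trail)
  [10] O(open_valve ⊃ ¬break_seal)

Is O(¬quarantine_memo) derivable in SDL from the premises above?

Yes

Premises 2 and 10 cover both cases: O(¬open_valve ⊃ ¬break_seal) and O(open_valve ⊃ ¬break_seal). Since ¬open_valve ∨ open_valve is a tautology, O(¬break_seal) follows.
Premise 5 is O(¬verify_receipt ⊃ break_seal); contrapositively O(¬break_seal ⊃ verify_receipt). Since O(¬break_seal) holds, K gives O(verify_receipt).
With premise 4, O(verify_receipt ⊃ grant_access), the K-axiom yields O(grant_access).
Applying K to premise 3 (O(grant_access ⊃ ¬revoke_key)) and O(grant_access) yields O(¬revoke_key).
The contrapositive of premise 1 (O(escrow_contract ⊃ revoke_key)) is O(¬revoke_key ⊃ ¬escrow_contract), and O(¬revoke_key) is already established, so O(¬escrow_contract).
Premise 8 is O(quarantine_memo ⊃ escrow_contract); contrapositively O(¬escrow_contract ⊃ ¬quarantine_memo). Since O(¬escrow_contract) holds, K gives O(¬quarantine_memo).
Premises 6, 7, 9 do not contribute to this derivation.
So O(¬quarantine_memo) follows.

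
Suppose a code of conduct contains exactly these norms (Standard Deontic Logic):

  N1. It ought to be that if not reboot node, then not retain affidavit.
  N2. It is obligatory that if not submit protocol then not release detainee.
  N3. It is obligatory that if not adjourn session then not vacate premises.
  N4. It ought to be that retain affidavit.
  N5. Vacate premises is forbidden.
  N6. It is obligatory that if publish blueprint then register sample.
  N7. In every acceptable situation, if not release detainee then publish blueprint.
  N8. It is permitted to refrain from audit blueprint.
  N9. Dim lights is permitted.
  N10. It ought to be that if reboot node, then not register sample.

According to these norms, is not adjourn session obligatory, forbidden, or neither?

Neither

Premise 3 is O(¬adjourn_session → ¬vacate_premises); even if O(¬vacate_premises) held, inferring O(¬adjourn_session) would be affirming the consequent — invalid.
No premise or chain of K-axiom applications forces O(¬adjourn_session), and none forces O(adjourn_session). So ¬adjourn_session is neither obligatory nor forbidden under these norms.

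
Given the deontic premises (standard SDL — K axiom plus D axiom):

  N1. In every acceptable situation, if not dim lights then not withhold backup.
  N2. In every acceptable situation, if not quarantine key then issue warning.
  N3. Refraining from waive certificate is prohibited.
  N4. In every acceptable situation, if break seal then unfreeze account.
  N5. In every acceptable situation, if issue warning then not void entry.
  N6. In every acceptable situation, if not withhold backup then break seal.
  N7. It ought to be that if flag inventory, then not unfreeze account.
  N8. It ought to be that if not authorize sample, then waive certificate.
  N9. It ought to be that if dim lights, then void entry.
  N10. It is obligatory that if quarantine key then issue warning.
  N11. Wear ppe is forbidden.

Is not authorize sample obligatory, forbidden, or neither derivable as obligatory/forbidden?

Neither

Premise 8 is O(¬authorize_sample → waive_certificate); even if O(waive_certificate) held, inferring O(¬authorize_sample) would be affirming the consequent — invalid.
No premise or chain of K-axiom applications forces O(¬authorize_sample), and none forces O(authorize_sample). So ¬authorize_sample is neither obligatory nor forbidden under these norms.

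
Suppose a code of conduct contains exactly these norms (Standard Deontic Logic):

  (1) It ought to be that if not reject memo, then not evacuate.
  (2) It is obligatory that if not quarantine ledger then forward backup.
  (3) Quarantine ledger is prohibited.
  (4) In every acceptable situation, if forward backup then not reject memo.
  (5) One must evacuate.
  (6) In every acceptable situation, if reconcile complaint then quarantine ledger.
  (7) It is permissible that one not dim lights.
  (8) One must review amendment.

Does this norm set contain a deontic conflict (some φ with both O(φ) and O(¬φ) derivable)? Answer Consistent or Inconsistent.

From premise 5 we have O(evacuate).
Premise 1, O(¬reject_memo → ¬evacuate), contraposes to O(evacuate → reject_memo); with O(evacuate) we get O(reject_memo).
Premise 4 is O(forward_backup → ¬reject_memo); contrapositively O(reject_memo → ¬forward_backup). Since O(reject_memo) holds, K gives O(¬forward_backup).
Premise 2, O(¬quarantine_ledger → forward_backup), contraposes to O(¬forward_backup → quarantine_ledger); with O(¬forward_backup) we get O(quarantine_ledger).
But premise 3, F(quarantine_ledger), means O(¬quarantine_ledger).
We now have both O(quarantine_ledger) and O(¬quarantine_ledger) — quarantine_ledger is simultaneously obligatory and forbidden, violating the D-axiom.

Inconsistent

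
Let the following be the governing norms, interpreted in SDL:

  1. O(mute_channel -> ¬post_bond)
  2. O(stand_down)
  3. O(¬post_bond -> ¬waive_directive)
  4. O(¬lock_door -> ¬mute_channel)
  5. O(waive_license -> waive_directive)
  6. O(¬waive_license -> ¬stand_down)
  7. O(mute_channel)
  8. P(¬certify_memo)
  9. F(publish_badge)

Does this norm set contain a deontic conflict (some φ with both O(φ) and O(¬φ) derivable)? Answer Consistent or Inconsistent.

Premise 2 states O(stand_down) outright.
Premise 6 is O(¬waive_license -> ¬stand_down); contrapositively O(stand_down -> waive_license). Since O(stand_down) holds, K gives O(waive_license).
Applying K to premise 5 (O(waive_license -> waive_directive)) and O(waive_license) yields O(waive_directive).
Premise 3 is O(¬post_bond -> ¬waive_directive); contrapositively O(waive_directive -> post_bond). Since O(waive_directive) holds, K gives O(post_bond).
Premise 1 is O(mute_channel -> ¬post_bond); contrapositively O(post_bond -> ¬mute_channel). Since O(post_bond) holds, K gives O(¬mute_channel).
But premise 7 directly asserts O(mute_channel).
We now have both O(¬mute_channel) and O(mute_channel) — mute_channel is simultaneously obligatory and forbidden, violating the D-axiom.

Inconsistent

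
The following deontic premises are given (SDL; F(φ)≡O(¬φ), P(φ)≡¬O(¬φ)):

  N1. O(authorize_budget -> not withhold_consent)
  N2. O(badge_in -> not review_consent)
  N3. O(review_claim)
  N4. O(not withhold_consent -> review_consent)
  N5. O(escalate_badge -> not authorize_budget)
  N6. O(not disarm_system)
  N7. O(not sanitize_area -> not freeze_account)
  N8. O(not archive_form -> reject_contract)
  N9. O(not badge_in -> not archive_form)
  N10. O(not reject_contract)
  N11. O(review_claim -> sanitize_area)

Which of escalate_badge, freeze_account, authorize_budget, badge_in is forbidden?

authorize_budget

Premise 10 states O(not reject_contract) outright.
Premise 8 is O(not archive_form -> reject_contract); contrapositively O(not reject_contract -> archive_form). Since O(not reject_contract) holds, K gives O(archive_form).
Premise 9 is O(not badge_in -> not archive_form); contrapositively O(archive_form -> badge_in). Since O(archive_form) holds, K gives O(badge_in).
Premise 2 is O(badge_in -> not review_consent); since O(badge_in), deontic closure gives O(not review_consent).
Premise 4 is O(not withhold_consent -> review_consent); contrapositively O(not review_consent -> withhold_consent). Since O(not review_consent) holds, K gives O(withhold_consent).
The contrapositive of premise 1 (O(authorize_budget -> not withhold_consent)) is O(withhold_consent -> not authorize_budget), and O(withhold_consent) is already established, so O(not authorize_budget).
So O(not authorize_budget) holds, i.e. authorize_budget is forbidden. None of the other listed options is forbidden under the premises.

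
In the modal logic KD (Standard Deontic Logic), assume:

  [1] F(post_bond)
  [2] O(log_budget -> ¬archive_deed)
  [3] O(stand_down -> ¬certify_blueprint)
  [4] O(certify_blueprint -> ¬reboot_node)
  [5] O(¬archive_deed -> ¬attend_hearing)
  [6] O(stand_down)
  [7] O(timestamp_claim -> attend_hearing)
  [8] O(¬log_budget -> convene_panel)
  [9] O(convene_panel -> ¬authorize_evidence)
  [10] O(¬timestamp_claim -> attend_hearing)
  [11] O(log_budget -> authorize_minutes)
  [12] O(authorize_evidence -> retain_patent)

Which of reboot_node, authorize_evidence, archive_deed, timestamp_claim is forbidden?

Premises 7 and 10 cover both cases: O(timestamp_claim -> attend_hearing) and O(¬timestamp_claim -> attend_hearing). Since timestamp_claim ∨ ¬timestamp_claim is a tautology, O(attend_hearing) follows.
Premise 5, O(¬archive_deed -> ¬attend_hearing), contraposes to O(attend_hearing -> archive_deed); with O(attend_hearing) we get O(archive_deed).
Premise 2, O(log_budget -> ¬archive_deed), contraposes to O(archive_deed -> ¬log_budget); with O(archive_deed) we get O(¬log_budget).
Premise 8 is O(¬log_budget -> convene_panel); since O(¬log_budget), deontic closure gives O(convene_panel).
From O(convene_panel) and premise 9, O(convene_panel -> ¬authorize_evidence), we obtain O(¬authorize_evidence).
So O(¬authorize_evidence) holds, i.e. authorize_evidence is forbidden. None of the other listed options is forbidden under the premises.

authorize_evidence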